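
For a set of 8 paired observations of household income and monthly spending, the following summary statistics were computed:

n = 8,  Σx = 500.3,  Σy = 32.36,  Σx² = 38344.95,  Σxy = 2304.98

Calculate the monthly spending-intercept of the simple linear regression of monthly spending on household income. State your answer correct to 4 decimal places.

Sxx = Σx² − (Σx)²/n = 38344.95 − 31287.51125 = 7057.43875
Sxy = Σxy − (Σx)(Σy)/n = 2304.98 − 2023.7135 = 281.2665
b = Sxy/Sxx = 281.2665/7057.43875 = 0.039854
a = ȳ − b·x̄ = 4.045 − 0.039854·62.5375 = 1.552636

1.5526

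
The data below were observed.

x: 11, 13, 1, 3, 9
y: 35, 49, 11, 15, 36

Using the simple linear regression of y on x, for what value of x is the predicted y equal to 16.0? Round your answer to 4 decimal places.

n = 5, Σx = 37, Σy = 146, Σxy = 1402, Σx² = 381
Sxx = Σx² − (Σx)²/n = 381 − 273.8 = 107.2
Sxy = Σxy − (Σx)(Σy)/n = 1402 − 1080.4 = 321.6
b = Sxy/Sxx = 321.6/107.2 = 3
a = ȳ − b·x̄ = 29.2 − 3·7.4 = 7
Set a + b·x = 16.0: x = (16.0 − 7) / 3 = 3

3.0000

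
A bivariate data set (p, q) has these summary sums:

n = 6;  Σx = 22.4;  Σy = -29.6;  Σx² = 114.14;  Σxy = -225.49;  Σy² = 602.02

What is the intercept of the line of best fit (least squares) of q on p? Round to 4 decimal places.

9.1350

Sxx = Σx² − (Σx)²/n = 114.14 − 83.626667 = 30.513333
Sxy = Σxy − (Σx)(Σy)/n = -225.49 − (-110.506667) = -114.983333
b = Sxy/Sxx = -114.983333/30.513333 = -3.768298
a = ȳ − b·x̄ = -4.933333 − (-3.768298)·3.733333 = 9.134979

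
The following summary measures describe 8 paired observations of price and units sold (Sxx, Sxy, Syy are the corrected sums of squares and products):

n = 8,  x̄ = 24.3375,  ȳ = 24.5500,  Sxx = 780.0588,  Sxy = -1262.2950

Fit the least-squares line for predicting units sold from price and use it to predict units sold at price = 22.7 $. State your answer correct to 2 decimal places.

27.20

b = Sxy/Sxx = -1262.295/780.0588 = -1.618205
a = ȳ − b·x̄ = 24.55 − (-1.618205)·24.3375 = 63.933063
ŷ(22.7) = a + b·22.7 = 63.933063 + (-1.618205)·22.7 = 27.199811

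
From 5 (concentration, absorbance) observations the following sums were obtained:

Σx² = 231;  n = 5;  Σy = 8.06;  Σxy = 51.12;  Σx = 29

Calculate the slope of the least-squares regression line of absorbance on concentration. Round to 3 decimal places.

0.070

Sxx = Σx² − (Σx)²/n = 231 − 168.2 = 62.8
Sxy = Σxy − (Σx)(Σy)/n = 51.12 − 46.748 = 4.372
b = Sxy/Sxx = 4.372/62.8 = 0.069618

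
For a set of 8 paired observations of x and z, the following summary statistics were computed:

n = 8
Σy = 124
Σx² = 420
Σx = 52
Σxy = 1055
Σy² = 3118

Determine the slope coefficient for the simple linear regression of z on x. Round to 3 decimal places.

3.037

Sxx = Σx² − (Σx)²/n = 420 − 338 = 82
Sxy = Σxy − (Σx)(Σy)/n = 1055 − 806 = 249
b = Sxy/Sxx = 249/82 = 3.036585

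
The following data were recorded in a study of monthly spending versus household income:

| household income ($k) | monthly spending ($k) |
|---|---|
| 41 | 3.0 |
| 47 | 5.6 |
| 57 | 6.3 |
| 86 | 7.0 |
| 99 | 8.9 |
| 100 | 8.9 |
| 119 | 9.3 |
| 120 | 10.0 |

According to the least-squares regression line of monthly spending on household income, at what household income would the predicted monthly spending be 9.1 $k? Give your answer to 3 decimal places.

108.037

n = 8, Σx = 669, Σy = 59, Σxy = 5425.1, Σx² = 62897
Sxx = Σx² − (Σx)²/n = 62897 − 55945.125 = 6951.875
Sxy = Σxy − (Σx)(Σy)/n = 5425.1 − 4933.875 = 491.225
b = Sxy/Sxx = 491.225/6951.875 = 0.070661
a = ȳ − b·x̄ = 7.375 − 0.070661·83.625 = 1.465991
Set a + b·x = 9.1: x = (9.1 − 1.465991) / 0.070661 = 108.037406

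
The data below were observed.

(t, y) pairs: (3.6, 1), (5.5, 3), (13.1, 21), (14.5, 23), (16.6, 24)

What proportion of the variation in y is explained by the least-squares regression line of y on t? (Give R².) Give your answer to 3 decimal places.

0.980

n = 5, Σx = 53.3, Σy = 72, Σxy = 1027.1, Σx² = 700.63, Σy² = 1556
Sxx = Σx² − (Σx)²/n = 700.63 − 568.178 = 132.452
Sxy = Σxy − (Σx)(Σy)/n = 1027.1 − 767.52 = 259.58
Syy = Σy² − (Σy)²/n = 1556 − 1036.8 = 519.2
R² = Sxy²/(Sxx·Syy) = (259.58)²/(132.452·519.2) = 0.979827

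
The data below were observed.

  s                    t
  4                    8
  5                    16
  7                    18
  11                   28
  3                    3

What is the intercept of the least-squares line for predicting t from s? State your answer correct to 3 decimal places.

-2.950

n = 5, Σx = 30, Σy = 73, Σxy = 555, Σx² = 220
Sxx = Σx² − (Σx)²/n = 220 − 180 = 40
Sxy = Σxy − (Σx)(Σy)/n = 555 − 438 = 117
b = Sxy/Sxx = 117/40 = 2.925
a = ȳ − b·x̄ = 14.6 − 2.925·6 = -2.95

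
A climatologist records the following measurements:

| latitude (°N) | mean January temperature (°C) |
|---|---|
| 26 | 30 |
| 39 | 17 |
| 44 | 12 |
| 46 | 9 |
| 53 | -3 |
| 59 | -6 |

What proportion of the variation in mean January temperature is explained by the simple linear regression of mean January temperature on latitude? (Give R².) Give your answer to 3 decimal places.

0.983

n = 6, Σx = 267, Σy = 59, Σxy = 1872, Σx² = 12539, Σy² = 1459
Sxx = Σx² − (Σx)²/n = 12539 − 11881.5 = 657.5
Sxy = Σxy − (Σx)(Σy)/n = 1872 − 2625.5 = -753.5
Syy = Σy² − (Σy)²/n = 1459 − 580.166667 = 878.833333
R² = Sxy²/(Sxx·Syy) = (-753.5)²/(657.5·878.833333) = 0.982572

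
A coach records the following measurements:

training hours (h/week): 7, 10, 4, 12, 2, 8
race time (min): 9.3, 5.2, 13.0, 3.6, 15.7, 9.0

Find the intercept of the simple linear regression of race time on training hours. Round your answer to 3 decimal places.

18.067

n = 6, Σx = 43, Σy = 55.8, Σxy = 315.7, Σx² = 377
Sxx = Σx² − (Σx)²/n = 377 − 308.166667 = 68.833333
Sxy = Σxy − (Σx)(Σy)/n = 315.7 − 399.9 = -84.2
b = Sxy/Sxx = -84.2/68.833333 = -1.223245
a = ȳ − b·x̄ = 9.3 − (-1.223245)·7.166667 = 18.066586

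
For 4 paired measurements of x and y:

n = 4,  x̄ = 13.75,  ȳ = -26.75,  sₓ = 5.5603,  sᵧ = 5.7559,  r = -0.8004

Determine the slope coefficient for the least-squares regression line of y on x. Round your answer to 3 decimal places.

-0.829

b = r · sᵧ/sₓ = -0.8004 · 5.7559/5.5603 = -0.828556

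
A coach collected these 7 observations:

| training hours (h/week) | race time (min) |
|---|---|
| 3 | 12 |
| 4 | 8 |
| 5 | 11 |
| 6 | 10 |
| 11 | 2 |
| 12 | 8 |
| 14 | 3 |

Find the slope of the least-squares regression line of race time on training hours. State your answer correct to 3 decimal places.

-0.708

n = 7, Σx = 55, Σy = 54, Σxy = 343, Σx² = 547
Sxx = Σx² − (Σx)²/n = 547 − 432.142857 = 114.857143
Sxy = Σxy − (Σx)(Σy)/n = 343 − 424.285714 = -81.285714
b = Sxy/Sxx = -81.285714/114.857143 = -0.707711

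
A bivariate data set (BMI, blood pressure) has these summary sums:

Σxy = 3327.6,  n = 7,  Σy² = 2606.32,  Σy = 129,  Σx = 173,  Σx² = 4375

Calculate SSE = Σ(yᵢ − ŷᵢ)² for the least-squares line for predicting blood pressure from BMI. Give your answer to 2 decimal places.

33.43

Sxx = Σx² − (Σx)²/n = 4375 − 4275.571429 = 99.428571
Sxy = Σxy − (Σx)(Σy)/n = 3327.6 − 3188.142857 = 139.457143
Syy = Σy² − (Σy)²/n = 2606.32 − 2377.285714 = 229.034286
b = Sxy/Sxx = 139.457143/99.428571 = 1.402586
SSE = Syy − b·Sxy = 229.034286 − 1.402586·139.457143 = 33.433621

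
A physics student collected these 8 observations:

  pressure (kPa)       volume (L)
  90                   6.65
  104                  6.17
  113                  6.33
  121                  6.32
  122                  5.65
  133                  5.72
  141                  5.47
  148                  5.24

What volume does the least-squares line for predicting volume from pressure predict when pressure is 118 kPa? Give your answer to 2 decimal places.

n = 8, Σx = 972, Σy = 47.55, Σxy = 5717.04, Σx² = 120684
Sxx = Σx² − (Σx)²/n = 120684 − 118098 = 2586
Sxy = Σxy − (Σx)(Σy)/n = 5717.04 − 5777.325 = -60.285
b = Sxy/Sxx = -60.285/2586 = -0.023312
a = ȳ − b·x̄ = 5.94375 − (-0.023312)·121.5 = 8.776166
ŷ(118) = a + b·118 = 8.776166 + (-0.023312)·118 = 6.025342

6.03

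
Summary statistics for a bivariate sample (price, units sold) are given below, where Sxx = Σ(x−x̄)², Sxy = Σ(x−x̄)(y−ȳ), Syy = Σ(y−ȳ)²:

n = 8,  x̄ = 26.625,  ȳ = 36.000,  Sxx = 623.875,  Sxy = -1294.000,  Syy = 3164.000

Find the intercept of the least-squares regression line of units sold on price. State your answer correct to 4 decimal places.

91.2238

b = Sxy/Sxx = -1294/623.875 = -2.074133
a = ȳ − b·x̄ = 36 − (-2.074133)·26.625 = 91.223803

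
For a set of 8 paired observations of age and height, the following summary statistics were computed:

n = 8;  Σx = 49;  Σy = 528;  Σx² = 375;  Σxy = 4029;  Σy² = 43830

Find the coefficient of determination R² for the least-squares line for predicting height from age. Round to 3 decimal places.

0.940

Sxx = Σx² − (Σx)²/n = 375 − 300.125 = 74.875
Sxy = Σxy − (Σx)(Σy)/n = 4029 − 3234 = 795
Syy = Σy² − (Σy)²/n = 43830 − 34848 = 8982
R² = Sxy²/(Sxx·Syy) = (795)²/(74.875·8982) = 0.939776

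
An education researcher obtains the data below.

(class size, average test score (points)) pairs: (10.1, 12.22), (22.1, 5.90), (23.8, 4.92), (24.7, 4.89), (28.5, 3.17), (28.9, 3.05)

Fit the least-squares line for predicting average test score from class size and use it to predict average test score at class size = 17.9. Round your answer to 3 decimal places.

n = 6, Σx = 138.1, Σy = 34.15, Σxy = 670.181, Σx² = 3414.41
Sxx = Σx² − (Σx)²/n = 3414.41 − 3178.601667 = 235.808333
Sxy = Σxy − (Σx)(Σy)/n = 670.181 − 786.019167 = -115.838167
b = Sxy/Sxx = -115.838167/235.808333 = -0.491239
a = ȳ − b·x̄ = 5.691667 − (-0.491239)·23.016667 = 16.998343
ŷ(17.9) = a + b·17.9 = 16.998343 + (-0.491239)·17.9 = 8.205171

8.205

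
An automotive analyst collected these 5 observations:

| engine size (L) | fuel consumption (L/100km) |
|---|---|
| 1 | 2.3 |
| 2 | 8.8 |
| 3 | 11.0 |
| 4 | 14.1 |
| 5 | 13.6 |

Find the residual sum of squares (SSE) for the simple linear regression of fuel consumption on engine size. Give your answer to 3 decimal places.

n = 5, Σx = 15, Σy = 49.8, Σxy = 177.3, Σx² = 55, Σy² = 587.5
Sxx = Σx² − (Σx)²/n = 55 − 45 = 10
Sxy = Σxy − (Σx)(Σy)/n = 177.3 − 149.4 = 27.9
Syy = Σy² − (Σy)²/n = 587.5 − 496.008 = 91.492
b = Sxy/Sxx = 27.9/10 = 2.79
SSE = Syy − b·Sxy = 91.492 − 2.79·27.9 = 13.651

13.651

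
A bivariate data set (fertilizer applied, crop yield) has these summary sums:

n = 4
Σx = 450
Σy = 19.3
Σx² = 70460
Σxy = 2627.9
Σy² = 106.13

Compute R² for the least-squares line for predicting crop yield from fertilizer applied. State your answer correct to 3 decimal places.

0.808

Sxx = Σx² − (Σx)²/n = 70460 − 50625 = 19835
Sxy = Σxy − (Σx)(Σy)/n = 2627.9 − 2171.25 = 456.65
Syy = Σy² − (Σy)²/n = 106.13 − 93.1225 = 13.0075
R² = Sxy²/(Sxx·Syy) = (456.65)²/(19835·13.0075) = 0.808241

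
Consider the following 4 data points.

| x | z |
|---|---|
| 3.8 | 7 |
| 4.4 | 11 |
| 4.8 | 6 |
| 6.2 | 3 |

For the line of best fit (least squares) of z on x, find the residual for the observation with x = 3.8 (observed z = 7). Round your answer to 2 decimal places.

n = 4, Σx = 19.2, Σy = 27, Σxy = 122.4, Σx² = 95.28
Sxx = Σx² − (Σx)²/n = 95.28 − 92.16 = 3.12
Sxy = Σxy − (Σx)(Σy)/n = 122.4 − 129.6 = -7.2
b = Sxy/Sxx = -7.2/3.12 = -2.307692
a = ȳ − b·x̄ = 6.75 − (-2.307692)·4.8 = 17.826923
ŷ(3.8) = 17.826923 + (-2.307692)·3.8 = 9.057692
residual = y − ŷ = 7 − 9.057692 = -2.057692

-2.06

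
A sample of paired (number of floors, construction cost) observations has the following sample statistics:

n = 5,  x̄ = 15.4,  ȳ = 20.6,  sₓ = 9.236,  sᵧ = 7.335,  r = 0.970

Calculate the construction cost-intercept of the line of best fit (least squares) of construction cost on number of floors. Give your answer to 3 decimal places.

b = r · sᵧ/sₓ = 0.97 · 7.335/9.236 = 0.770350
a = ȳ − b·x̄ = 20.6 − 0.770350·15.4 = 8.736614

8.737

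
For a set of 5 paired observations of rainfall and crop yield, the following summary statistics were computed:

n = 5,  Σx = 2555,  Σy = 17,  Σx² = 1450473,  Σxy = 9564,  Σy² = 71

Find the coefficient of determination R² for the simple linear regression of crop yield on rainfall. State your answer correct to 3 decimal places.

0.402

Sxx = Σx² − (Σx)²/n = 1450473 − 1305605 = 144868
Sxy = Σxy − (Σx)(Σy)/n = 9564 − 8687 = 877
Syy = Σy² − (Σy)²/n = 71 − 57.8 = 13.2
R² = Sxy²/(Sxx·Syy) = (877)²/(144868·13.2) = 0.402210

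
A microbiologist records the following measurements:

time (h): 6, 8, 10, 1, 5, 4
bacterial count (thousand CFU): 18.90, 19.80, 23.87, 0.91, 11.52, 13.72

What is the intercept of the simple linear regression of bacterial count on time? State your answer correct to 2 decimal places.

0.87

n = 6, Σx = 34, Σy = 88.72, Σxy = 623.89, Σx² = 242
Sxx = Σx² − (Σx)²/n = 242 − 192.666667 = 49.333333
Sxy = Σxy − (Σx)(Σy)/n = 623.89 − 502.746667 = 121.143333
b = Sxy/Sxx = 121.143333/49.333333 = 2.455608
a = ȳ − b·x̄ = 14.786667 − 2.455608·5.666667 = 0.871554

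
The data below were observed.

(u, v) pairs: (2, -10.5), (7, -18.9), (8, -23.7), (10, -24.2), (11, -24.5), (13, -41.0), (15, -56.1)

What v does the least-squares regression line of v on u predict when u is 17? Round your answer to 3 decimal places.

-52.813

n = 7, Σx = 66, Σy = -198.9, Σxy = -2228.9, Σx² = 732
Sxx = Σx² − (Σx)²/n = 732 − 622.285714 = 109.714286
Sxy = Σxy − (Σx)(Σy)/n = -2228.9 − (-1875.342857) = -353.557143
b = Sxy/Sxx = -353.557143/109.714286 = -3.222526
a = ȳ − b·x̄ = -28.414286 − (-3.222526)·9.428571 = 1.969531
ŷ(17) = a + b·17 = 1.969531 + (-3.222526)·17 = -52.813411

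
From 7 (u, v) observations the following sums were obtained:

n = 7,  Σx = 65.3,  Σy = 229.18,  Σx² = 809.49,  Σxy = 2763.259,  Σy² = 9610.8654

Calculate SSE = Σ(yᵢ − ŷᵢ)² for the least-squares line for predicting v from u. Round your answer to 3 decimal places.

155.543

Sxx = Σx² − (Σx)²/n = 809.49 − 609.155714 = 200.334286
Sxy = Σxy − (Σx)(Σy)/n = 2763.259 − 2137.922 = 625.337
Syy = Σy² − (Σy)²/n = 9610.8654 − 7503.3532 = 2107.5122
b = Sxy/Sxx = 625.337/200.334286 = 3.121468
SSE = Syy − b·Sxy = 2107.5122 − 3.121468·625.337 = 155.542959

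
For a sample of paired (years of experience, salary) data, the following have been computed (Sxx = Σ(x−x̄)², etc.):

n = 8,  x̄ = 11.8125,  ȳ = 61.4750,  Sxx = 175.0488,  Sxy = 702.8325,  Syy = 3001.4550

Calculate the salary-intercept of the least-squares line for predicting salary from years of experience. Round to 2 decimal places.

14.05

b = Sxy/Sxx = 702.8325/175.0488 = 4.015066
a = ȳ − b·x̄ = 61.475 − 4.015066·11.8125 = 14.047032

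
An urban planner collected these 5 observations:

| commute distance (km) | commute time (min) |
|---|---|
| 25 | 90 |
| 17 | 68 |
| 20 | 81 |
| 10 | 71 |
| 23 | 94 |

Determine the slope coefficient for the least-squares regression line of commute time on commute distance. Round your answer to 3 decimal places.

n = 5, Σx = 95, Σy = 404, Σxy = 7898, Σx² = 1943
Sxx = Σx² − (Σx)²/n = 1943 − 1805 = 138
Sxy = Σxy − (Σx)(Σy)/n = 7898 − 7676 = 222
b = Sxy/Sxx = 222/138 = 1.608696

1.609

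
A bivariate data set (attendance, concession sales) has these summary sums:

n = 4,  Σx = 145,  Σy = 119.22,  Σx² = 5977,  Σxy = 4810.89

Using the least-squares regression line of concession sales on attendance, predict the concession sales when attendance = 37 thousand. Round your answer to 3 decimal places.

Sxx = Σx² − (Σx)²/n = 5977 − 5256.25 = 720.75
Sxy = Σxy − (Σx)(Σy)/n = 4810.89 − 4321.725 = 489.165
b = Sxy/Sxx = 489.165/720.75 = 0.678689
a = ȳ − b·x̄ = 29.805 − 0.678689·36.25 = 5.202529
ŷ(37) = a + b·37 = 5.202529 + 0.678689·37 = 30.314017

30.314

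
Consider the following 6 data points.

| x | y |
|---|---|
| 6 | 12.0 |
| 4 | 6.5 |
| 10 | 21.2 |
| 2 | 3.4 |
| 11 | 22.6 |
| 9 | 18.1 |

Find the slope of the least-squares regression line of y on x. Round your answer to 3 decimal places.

2.214

n = 6, Σx = 42, Σy = 83.8, Σxy = 728.3, Σx² = 358
Sxx = Σx² − (Σx)²/n = 358 − 294 = 64
Sxy = Σxy − (Σx)(Σy)/n = 728.3 − 586.6 = 141.7
b = Sxy/Sxx = 141.7/64 = 2.214062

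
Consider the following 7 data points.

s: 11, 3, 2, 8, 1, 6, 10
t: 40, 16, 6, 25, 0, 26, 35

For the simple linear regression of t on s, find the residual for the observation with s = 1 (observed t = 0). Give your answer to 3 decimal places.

n = 7, Σx = 41, Σy = 148, Σxy = 1206, Σx² = 335
Sxx = Σx² − (Σx)²/n = 335 − 240.142857 = 94.857143
Sxy = Σxy − (Σx)(Σy)/n = 1206 − 866.857143 = 339.142857
b = Sxy/Sxx = 339.142857/94.857143 = 3.575301
a = ȳ − b·x̄ = 21.142857 − 3.575301·5.857143 = 0.201807
ŷ(1) = 0.201807 + 3.575301·1 = 3.777108
residual = y − ŷ = 0 − 3.777108 = -3.777108

-3.777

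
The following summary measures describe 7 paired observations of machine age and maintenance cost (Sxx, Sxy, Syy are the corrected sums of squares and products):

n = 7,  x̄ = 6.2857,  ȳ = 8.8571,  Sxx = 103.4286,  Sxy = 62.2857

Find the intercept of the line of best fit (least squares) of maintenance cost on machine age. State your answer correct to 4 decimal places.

5.0718

b = Sxy/Sxx = 62.2857/103.4286 = 0.602210
a = ȳ − b·x̄ = 8.8571 − 0.602210·6.2857 = 5.071791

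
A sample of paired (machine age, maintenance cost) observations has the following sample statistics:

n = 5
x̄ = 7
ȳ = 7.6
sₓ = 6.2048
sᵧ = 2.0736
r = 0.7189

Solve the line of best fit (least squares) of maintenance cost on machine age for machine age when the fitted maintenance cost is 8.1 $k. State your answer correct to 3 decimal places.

9.081

b = r · sᵧ/sₓ = 0.7189 · 2.0736/6.2048 = 0.240251
a = ȳ − b·x̄ = 7.6 − 0.240251·7 = 5.918241
Set a + b·x = 8.1: x = (8.1 − 5.918241) / 0.240251 = 9.081155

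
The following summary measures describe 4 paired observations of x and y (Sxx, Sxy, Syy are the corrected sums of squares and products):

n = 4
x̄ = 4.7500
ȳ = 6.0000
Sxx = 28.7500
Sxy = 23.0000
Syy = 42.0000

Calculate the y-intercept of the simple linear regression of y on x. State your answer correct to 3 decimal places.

2.200

b = Sxy/Sxx = 23/28.75 = 0.8
a = ȳ − b·x̄ = 6 − 0.8·4.75 = 2.2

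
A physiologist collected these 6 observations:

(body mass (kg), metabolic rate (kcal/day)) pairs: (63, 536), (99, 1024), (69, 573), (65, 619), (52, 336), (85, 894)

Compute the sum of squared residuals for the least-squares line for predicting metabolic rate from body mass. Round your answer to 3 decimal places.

9546.255

n = 6, Σx = 433, Σy = 3982, Σxy = 308378, Σx² = 32685, Σy² = 2959494
Sxx = Σx² − (Σx)²/n = 32685 − 31248.166667 = 1436.833333
Sxy = Σxy − (Σx)(Σy)/n = 308378 − 287367.666667 = 21010.333333
Syy = Σy² − (Σy)²/n = 2959494 − 2642720.666667 = 316773.333333
b = Sxy/Sxx = 21010.333333/1436.833333 = 14.622666
SSE = Syy − b·Sxy = 316773.333333 − 14.622666·21010.333333 = 9546.255191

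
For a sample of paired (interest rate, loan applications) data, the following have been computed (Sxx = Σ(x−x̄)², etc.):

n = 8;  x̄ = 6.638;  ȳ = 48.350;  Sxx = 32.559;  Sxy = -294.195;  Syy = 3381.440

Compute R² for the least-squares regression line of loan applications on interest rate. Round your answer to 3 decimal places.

R² = Sxy²/(Sxx·Syy) = (-294.195)²/(32.559·3381.44) = 0.786136

0.786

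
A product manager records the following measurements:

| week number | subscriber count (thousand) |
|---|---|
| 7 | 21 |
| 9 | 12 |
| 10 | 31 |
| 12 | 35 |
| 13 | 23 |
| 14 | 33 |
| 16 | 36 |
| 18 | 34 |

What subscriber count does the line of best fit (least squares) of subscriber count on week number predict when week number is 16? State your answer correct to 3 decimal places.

n = 8, Σx = 99, Σy = 225, Σxy = 2934, Σx² = 1319
Sxx = Σx² − (Σx)²/n = 1319 − 1225.125 = 93.875
Sxy = Σxy − (Σx)(Σy)/n = 2934 − 2784.375 = 149.625
b = Sxy/Sxx = 149.625/93.875 = 1.593875
a = ȳ − b·x̄ = 28.125 − 1.593875·12.375 = 8.400799
ŷ(16) = a + b·16 = 8.400799 + 1.593875·16 = 33.902796

33.903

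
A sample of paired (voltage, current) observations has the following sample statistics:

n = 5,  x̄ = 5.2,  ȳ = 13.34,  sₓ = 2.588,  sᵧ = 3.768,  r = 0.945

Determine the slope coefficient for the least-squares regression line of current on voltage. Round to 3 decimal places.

b = r · sᵧ/sₓ = 0.945 · 3.768/2.588 = 1.375873

1.376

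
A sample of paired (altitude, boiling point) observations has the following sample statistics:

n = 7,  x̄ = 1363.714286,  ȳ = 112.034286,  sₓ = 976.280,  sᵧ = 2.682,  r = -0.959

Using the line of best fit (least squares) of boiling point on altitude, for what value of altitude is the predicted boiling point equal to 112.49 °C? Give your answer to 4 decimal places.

b = r · sᵧ/sₓ = -0.959 · 2.682/976.28 = -0.002635
a = ȳ − b·x̄ = 112.034286 − (-0.002635)·1363.714286 = 115.627031
Set a + b·x = 112.49: x = (112.49 − 115.627031) / (-0.002635) = 1190.736879

1190.7369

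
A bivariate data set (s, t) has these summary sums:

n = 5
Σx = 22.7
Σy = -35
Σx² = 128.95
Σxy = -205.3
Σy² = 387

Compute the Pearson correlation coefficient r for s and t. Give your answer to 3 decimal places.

Sxx = Σx² − (Σx)²/n = 128.95 − 103.058 = 25.892
Sxy = Σxy − (Σx)(Σy)/n = -205.3 − (-158.9) = -46.4
Syy = Σy² − (Σy)²/n = 387 − 245 = 142
r = Sxy/√(Sxx·Syy) = -46.4/√(3676.664) = -46.4/60.635501 = -0.765228

-0.765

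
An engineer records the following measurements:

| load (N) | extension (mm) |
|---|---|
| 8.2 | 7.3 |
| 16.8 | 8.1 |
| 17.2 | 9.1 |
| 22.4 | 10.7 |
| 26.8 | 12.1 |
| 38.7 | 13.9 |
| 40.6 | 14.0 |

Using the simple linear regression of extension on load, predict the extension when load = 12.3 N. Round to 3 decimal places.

8.052

n = 7, Σx = 170.7, Σy = 75.2, Σxy = 2022.75, Σx² = 5011.37
Sxx = Σx² − (Σx)²/n = 5011.37 − 4162.641429 = 848.728571
Sxy = Σxy − (Σx)(Σy)/n = 2022.75 − 1833.805714 = 188.944286
b = Sxy/Sxx = 188.944286/848.728571 = 0.222620
a = ȳ − b·x̄ = 10.742857 − 0.222620·24.385714 = 5.314100
ŷ(12.3) = a + b·12.3 = 5.314100 + 0.222620·12.3 = 8.052331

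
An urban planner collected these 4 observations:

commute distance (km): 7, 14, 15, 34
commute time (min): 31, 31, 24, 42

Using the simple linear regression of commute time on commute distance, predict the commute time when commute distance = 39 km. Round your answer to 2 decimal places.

n = 4, Σx = 70, Σy = 128, Σxy = 2439, Σx² = 1626
Sxx = Σx² − (Σx)²/n = 1626 − 1225 = 401
Sxy = Σxy − (Σx)(Σy)/n = 2439 − 2240 = 199
b = Sxy/Sxx = 199/401 = 0.496259
a = ȳ − b·x̄ = 32 − 0.496259·17.5 = 23.315461
ŷ(39) = a + b·39 = 23.315461 + 0.496259·39 = 42.669576

42.67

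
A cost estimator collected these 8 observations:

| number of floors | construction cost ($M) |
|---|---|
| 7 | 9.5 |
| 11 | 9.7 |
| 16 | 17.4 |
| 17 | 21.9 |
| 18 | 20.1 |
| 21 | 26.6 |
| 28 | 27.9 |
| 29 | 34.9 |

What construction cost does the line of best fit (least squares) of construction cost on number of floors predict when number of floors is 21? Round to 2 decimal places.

23.93

n = 8, Σx = 147, Σy = 168, Σxy = 3537.6, Σx² = 3105
Sxx = Σx² − (Σx)²/n = 3105 − 2701.125 = 403.875
Sxy = Σxy − (Σx)(Σy)/n = 3537.6 − 3087 = 450.6
b = Sxy/Sxx = 450.6/403.875 = 1.115692
a = ȳ − b·x̄ = 21 − 1.115692·18.375 = 0.499164
ŷ(21) = a + b·21 = 0.499164 + 1.115692·21 = 23.928691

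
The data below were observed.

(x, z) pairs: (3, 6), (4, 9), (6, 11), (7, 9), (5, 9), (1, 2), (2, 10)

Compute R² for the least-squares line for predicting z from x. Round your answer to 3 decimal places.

n = 7, Σx = 28, Σy = 56, Σxy = 250, Σx² = 140, Σy² = 504
Sxx = Σx² − (Σx)²/n = 140 − 112 = 28
Sxy = Σxy − (Σx)(Σy)/n = 250 − 224 = 26
Syy = Σy² − (Σy)²/n = 504 − 448 = 56
R² = Sxy²/(Sxx·Syy) = (26)²/(28·56) = 0.431122

0.431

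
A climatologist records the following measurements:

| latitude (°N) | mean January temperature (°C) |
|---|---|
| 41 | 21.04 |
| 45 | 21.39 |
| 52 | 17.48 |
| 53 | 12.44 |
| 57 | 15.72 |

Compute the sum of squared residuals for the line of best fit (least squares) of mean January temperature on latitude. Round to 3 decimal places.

19.269

n = 5, Σx = 248, Σy = 88.07, Σxy = 4289.51, Σx² = 12468, Σy² = 1607.6361
Sxx = Σx² − (Σx)²/n = 12468 − 12300.8 = 167.2
Sxy = Σxy − (Σx)(Σy)/n = 4289.51 − 4368.272 = -78.762
Syy = Σy² − (Σy)²/n = 1607.6361 − 1551.26498 = 56.37112
b = Sxy/Sxx = -78.762/167.2 = -0.471065
SSE = Syy − b·Sxy = 56.37112 − (-0.471065)·(-78.762) = 19.269131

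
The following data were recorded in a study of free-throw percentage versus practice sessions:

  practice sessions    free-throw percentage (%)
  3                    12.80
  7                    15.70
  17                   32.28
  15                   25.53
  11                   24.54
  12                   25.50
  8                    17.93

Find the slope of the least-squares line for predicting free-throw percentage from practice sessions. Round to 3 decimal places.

1.363

n = 7, Σx = 73, Σy = 154.28, Σxy = 1799.39, Σx² = 901
Sxx = Σx² − (Σx)²/n = 901 − 761.285714 = 139.714286
Sxy = Σxy − (Σx)(Σy)/n = 1799.39 − 1608.92 = 190.47
b = Sxy/Sxx = 190.47/139.714286 = 1.363282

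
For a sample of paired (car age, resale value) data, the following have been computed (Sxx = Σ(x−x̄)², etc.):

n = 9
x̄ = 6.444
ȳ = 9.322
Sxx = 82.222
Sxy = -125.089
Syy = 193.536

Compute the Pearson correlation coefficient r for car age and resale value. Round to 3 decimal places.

-0.992

r = Sxy/√(Sxx·Syy) = -125.089/√(15912.916992) = -125.089/126.146411 = -0.991618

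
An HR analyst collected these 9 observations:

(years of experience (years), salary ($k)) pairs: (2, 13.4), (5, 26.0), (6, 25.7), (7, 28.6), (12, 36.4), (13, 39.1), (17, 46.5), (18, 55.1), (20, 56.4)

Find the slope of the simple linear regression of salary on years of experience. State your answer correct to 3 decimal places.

2.223

n = 9, Σx = 100, Σy = 327.2, Σxy = 4366.6, Σx² = 1440
Sxx = Σx² − (Σx)²/n = 1440 − 1111.111111 = 328.888889
Sxy = Σxy − (Σx)(Σy)/n = 4366.6 − 3635.555556 = 731.044444
b = Sxy/Sxx = 731.044444/328.888889 = 2.222770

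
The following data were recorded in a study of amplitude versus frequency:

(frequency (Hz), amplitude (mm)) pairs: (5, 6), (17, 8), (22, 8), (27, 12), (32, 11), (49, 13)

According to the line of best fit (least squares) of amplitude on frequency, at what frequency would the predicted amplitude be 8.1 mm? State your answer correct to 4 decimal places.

n = 6, Σx = 152, Σy = 58, Σxy = 1655, Σx² = 4952
Sxx = Σx² − (Σx)²/n = 4952 − 3850.666667 = 1101.333333
Sxy = Σxy − (Σx)(Σy)/n = 1655 − 1469.333333 = 185.666667
b = Sxy/Sxx = 185.666667/1101.333333 = 0.168584
a = ȳ − b·x̄ = 9.666667 − 0.168584·25.333333 = 5.395884
Set a + b·x = 8.1: x = (8.1 − 5.395884) / 0.168584 = 16.040215

16.0402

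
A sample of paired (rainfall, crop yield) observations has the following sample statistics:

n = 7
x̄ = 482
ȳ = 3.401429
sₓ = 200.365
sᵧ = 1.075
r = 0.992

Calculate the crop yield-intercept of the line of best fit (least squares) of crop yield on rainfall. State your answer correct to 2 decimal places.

0.84

b = r · sᵧ/sₓ = 0.992 · 1.075/200.365 = 0.005322
a = ȳ − b·x̄ = 3.401429 − 0.005322·482 = 0.836087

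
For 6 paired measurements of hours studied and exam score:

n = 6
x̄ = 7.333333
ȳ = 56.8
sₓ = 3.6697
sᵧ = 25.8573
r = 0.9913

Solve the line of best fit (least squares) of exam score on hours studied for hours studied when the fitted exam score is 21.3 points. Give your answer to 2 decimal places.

b = r · sᵧ/sₓ = 0.9913 · 25.8573/3.6697 = 6.984860
a = ȳ − b·x̄ = 56.8 − 6.984860·7.333333 = 5.577694
Set a + b·x = 21.3: x = (21.3 − 5.577694) / 6.984860 = 2.250912

2.25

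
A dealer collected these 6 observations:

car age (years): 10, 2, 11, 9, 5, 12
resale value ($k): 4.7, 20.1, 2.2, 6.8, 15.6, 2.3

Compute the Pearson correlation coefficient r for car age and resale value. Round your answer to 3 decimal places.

-0.994

n = 6, Σx = 49, Σy = 51.7, Σxy = 278.2, Σx² = 475, Σy² = 725.83
Sxx = Σx² − (Σx)²/n = 475 − 400.166667 = 74.833333
Sxy = Σxy − (Σx)(Σy)/n = 278.2 − 422.216667 = -144.016667
Syy = Σy² − (Σy)²/n = 725.83 − 445.481667 = 280.348333
r = Sxy/√(Sxx·Syy) = -144.016667/√(20979.400278) = -144.016667/144.842674 = -0.994297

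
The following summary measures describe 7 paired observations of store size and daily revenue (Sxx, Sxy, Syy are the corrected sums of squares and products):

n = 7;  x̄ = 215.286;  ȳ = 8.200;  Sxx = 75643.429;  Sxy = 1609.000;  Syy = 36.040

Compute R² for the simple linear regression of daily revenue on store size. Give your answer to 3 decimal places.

R² = Sxy²/(Sxx·Syy) = (1609)²/(75643.429·36.04) = 0.949634

0.950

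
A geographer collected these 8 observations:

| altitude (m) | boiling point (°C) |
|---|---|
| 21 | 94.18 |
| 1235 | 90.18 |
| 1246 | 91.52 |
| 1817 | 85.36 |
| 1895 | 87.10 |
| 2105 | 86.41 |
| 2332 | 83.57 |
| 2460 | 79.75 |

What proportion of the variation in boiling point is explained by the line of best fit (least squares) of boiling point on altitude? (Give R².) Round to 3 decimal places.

0.845

n = 8, Σx = 13111, Σy = 698.07, Σxy = 1120500.91, Σx² = 25891545, Σy² = 61061.6503
Sxx = Σx² − (Σx)²/n = 25891545 − 21487290.125 = 4404254.875
Sxy = Σxy − (Σx)(Σy)/n = 1120500.91 − 1144049.47125 = -23548.56125
Syy = Σy² − (Σy)²/n = 61061.6503 − 60912.715612 = 148.934687
R² = Sxy²/(Sxx·Syy) = (-23548.56125)²/(4404254.875·148.934687) = 0.845397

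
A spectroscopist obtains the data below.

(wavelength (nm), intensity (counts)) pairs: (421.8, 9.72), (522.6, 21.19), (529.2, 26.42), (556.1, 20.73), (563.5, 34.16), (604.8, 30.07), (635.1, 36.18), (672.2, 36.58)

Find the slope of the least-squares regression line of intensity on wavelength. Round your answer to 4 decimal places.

n = 8, Σx = 4505.3, Σy = 215.05, Σxy = 125685.697, Σx² = 2578845.99
Sxx = Σx² − (Σx)²/n = 2578845.99 − 2537216.01125 = 41629.97875
Sxy = Σxy − (Σx)(Σy)/n = 125685.697 − 121108.095625 = 4577.601375
b = Sxy/Sxx = 4577.601375/41629.97875 = 0.109959

0.1100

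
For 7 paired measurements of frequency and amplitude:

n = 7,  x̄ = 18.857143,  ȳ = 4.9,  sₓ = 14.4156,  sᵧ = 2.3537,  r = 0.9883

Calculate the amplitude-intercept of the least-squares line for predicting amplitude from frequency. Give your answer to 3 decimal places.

b = r · sᵧ/sₓ = 0.9883 · 2.3537/14.4156 = 0.161364
a = ȳ − b·x̄ = 4.9 − 0.161364·18.857143 = 1.857132

1.857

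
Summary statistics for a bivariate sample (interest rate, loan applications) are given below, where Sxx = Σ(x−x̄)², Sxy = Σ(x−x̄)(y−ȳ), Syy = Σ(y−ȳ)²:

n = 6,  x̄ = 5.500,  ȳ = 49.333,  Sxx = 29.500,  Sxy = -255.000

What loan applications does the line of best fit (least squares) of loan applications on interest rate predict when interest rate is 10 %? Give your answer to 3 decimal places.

b = Sxy/Sxx = -255/29.5 = -8.644068
a = ȳ − b·x̄ = 49.333 − (-8.644068)·5.5 = 96.875373
ŷ(10) = a + b·10 = 96.875373 + (-8.644068)·10 = 10.434695

10.435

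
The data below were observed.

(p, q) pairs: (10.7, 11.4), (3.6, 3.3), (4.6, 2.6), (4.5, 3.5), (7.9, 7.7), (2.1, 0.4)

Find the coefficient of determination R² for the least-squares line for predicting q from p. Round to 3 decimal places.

n = 6, Σx = 33.4, Σy = 28.9, Σxy = 223.24, Σx² = 235.68, Σy² = 219.31
Sxx = Σx² − (Σx)²/n = 235.68 − 185.926667 = 49.753333
Sxy = Σxy − (Σx)(Σy)/n = 223.24 − 160.876667 = 62.363333
Syy = Σy² − (Σy)²/n = 219.31 − 139.201667 = 80.108333
R² = Sxy²/(Sxx·Syy) = (62.363333)²/(49.753333·80.108333) = 0.975795

0.976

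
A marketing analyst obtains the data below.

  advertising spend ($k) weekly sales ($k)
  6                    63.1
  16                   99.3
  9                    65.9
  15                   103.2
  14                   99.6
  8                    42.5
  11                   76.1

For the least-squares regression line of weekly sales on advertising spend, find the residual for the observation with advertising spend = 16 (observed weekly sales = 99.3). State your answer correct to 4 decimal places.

-4.9083

n = 7, Σx = 79, Σy = 549.7, Σxy = 6680, Σx² = 979
Sxx = Σx² − (Σx)²/n = 979 − 891.571429 = 87.428571
Sxy = Σxy − (Σx)(Σy)/n = 6680 − 6203.757143 = 476.242857
b = Sxy/Sxx = 476.242857/87.428571 = 5.447222
a = ȳ − b·x̄ = 78.528571 − 5.447222·11.285714 = 17.052778
ŷ(16) = 17.052778 + 5.447222·16 = 104.208333
residual = y − ŷ = 99.3 − 104.208333 = -4.908333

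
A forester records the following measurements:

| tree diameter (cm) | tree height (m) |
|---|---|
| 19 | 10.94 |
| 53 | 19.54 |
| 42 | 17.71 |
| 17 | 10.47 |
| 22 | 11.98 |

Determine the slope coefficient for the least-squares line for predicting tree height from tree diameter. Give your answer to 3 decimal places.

n = 5, Σx = 153, Σy = 70.64, Σxy = 2428.85, Σx² = 5707
Sxx = Σx² − (Σx)²/n = 5707 − 4681.8 = 1025.2
Sxy = Σxy − (Σx)(Σy)/n = 2428.85 − 2161.584 = 267.266
b = Sxy/Sxx = 267.266/1025.2 = 0.260696

0.261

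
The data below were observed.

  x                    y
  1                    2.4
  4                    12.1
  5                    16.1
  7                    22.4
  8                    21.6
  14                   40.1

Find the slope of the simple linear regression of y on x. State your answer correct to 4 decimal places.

n = 6, Σx = 39, Σy = 114.7, Σxy = 1022.3, Σx² = 351
Sxx = Σx² − (Σx)²/n = 351 − 253.5 = 97.5
Sxy = Σxy − (Σx)(Σy)/n = 1022.3 − 745.55 = 276.75
b = Sxy/Sxx = 276.75/97.5 = 2.838462

2.8385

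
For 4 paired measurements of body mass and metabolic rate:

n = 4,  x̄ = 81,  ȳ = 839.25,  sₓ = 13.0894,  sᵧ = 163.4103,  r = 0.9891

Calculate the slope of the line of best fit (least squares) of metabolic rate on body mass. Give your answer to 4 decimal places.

b = r · sᵧ/sₓ = 0.9891 · 163.4103/13.0894 = 12.348093

12.3481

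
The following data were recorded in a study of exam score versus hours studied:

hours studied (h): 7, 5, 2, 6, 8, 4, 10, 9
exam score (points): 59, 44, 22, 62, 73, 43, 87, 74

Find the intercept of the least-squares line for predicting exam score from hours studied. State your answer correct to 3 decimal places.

9.045

n = 8, Σx = 51, Σy = 464, Σxy = 3341, Σx² = 375
Sxx = Σx² − (Σx)²/n = 375 − 325.125 = 49.875
Sxy = Σxy − (Σx)(Σy)/n = 3341 − 2958 = 383
b = Sxy/Sxx = 383/49.875 = 7.679198
a = ȳ − b·x̄ = 58 − 7.679198·6.375 = 9.045113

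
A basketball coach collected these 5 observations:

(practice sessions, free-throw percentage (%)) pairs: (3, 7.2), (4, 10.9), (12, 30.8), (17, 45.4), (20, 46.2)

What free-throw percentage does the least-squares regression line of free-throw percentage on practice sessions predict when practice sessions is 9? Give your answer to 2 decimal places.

22.79

n = 5, Σx = 56, Σy = 140.5, Σxy = 2130.6, Σx² = 858
Sxx = Σx² − (Σx)²/n = 858 − 627.2 = 230.8
Sxy = Σxy − (Σx)(Σy)/n = 2130.6 − 1573.6 = 557
b = Sxy/Sxx = 557/230.8 = 2.413345
a = ȳ − b·x̄ = 28.1 − 2.413345·11.2 = 1.070537
ŷ(9) = a + b·9 = 1.070537 + 2.413345·9 = 22.790641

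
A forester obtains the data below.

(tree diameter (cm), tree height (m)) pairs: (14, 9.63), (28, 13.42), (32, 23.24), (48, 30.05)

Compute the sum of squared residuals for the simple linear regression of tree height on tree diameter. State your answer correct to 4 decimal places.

n = 4, Σx = 122, Σy = 76.34, Σxy = 2696.66, Σx² = 4308, Σy² = 1715.9334
Sxx = Σx² − (Σx)²/n = 4308 − 3721 = 587
Sxy = Σxy − (Σx)(Σy)/n = 2696.66 − 2328.37 = 368.29
Syy = Σy² − (Σy)²/n = 1715.9334 − 1456.9489 = 258.9845
b = Sxy/Sxx = 368.29/587 = 0.627411
SSE = Syy − b·Sxy = 258.9845 − 0.627411·368.29 = 27.915464

27.9155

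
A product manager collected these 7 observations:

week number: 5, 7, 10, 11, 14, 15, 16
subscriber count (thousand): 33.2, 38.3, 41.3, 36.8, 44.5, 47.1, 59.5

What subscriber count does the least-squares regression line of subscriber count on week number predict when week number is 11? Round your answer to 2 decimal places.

n = 7, Σx = 78, Σy = 300.7, Σxy = 3533.4, Σx² = 972
Sxx = Σx² − (Σx)²/n = 972 − 869.142857 = 102.857143
Sxy = Σxy − (Σx)(Σy)/n = 3533.4 − 3350.657143 = 182.742857
b = Sxy/Sxx = 182.742857/102.857143 = 1.776667
a = ȳ − b·x̄ = 42.957143 − 1.776667·11.142857 = 23.16
ŷ(11) = a + b·11 = 23.16 + 1.776667·11 = 42.703333

42.70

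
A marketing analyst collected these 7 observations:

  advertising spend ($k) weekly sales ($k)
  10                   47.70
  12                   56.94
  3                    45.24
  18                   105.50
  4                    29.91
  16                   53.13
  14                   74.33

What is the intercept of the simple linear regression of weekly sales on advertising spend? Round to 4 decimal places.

n = 7, Σx = 77, Σy = 412.75, Σxy = 5205.34, Σx² = 1045
Sxx = Σx² − (Σx)²/n = 1045 − 847 = 198
Sxy = Σxy − (Σx)(Σy)/n = 5205.34 − 4540.25 = 665.09
b = Sxy/Sxx = 665.09/198 = 3.359040
a = ȳ − b·x̄ = 58.964286 − 3.359040·11 = 22.014841

22.0148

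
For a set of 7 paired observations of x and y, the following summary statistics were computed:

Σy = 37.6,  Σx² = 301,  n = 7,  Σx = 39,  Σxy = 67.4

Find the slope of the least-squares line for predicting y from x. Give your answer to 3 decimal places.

-1.697

Sxx = Σx² − (Σx)²/n = 301 − 217.285714 = 83.714286
Sxy = Σxy − (Σx)(Σy)/n = 67.4 − 209.485714 = -142.085714
b = Sxy/Sxx = -142.085714/83.714286 = -1.697270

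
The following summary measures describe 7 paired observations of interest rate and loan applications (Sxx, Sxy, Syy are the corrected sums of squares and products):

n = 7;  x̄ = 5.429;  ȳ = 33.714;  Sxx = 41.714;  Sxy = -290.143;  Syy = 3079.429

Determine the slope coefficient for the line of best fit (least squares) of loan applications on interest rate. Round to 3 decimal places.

-6.956

b = Sxy/Sxx = -290.143/41.714 = -6.955531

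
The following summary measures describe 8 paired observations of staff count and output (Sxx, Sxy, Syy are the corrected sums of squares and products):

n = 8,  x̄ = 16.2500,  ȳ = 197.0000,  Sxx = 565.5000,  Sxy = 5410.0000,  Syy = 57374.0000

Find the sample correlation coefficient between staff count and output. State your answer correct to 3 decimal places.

0.950

r = Sxy/√(Sxx·Syy) = 5410/√(32444997) = 5410/5696.051000 = 0.949781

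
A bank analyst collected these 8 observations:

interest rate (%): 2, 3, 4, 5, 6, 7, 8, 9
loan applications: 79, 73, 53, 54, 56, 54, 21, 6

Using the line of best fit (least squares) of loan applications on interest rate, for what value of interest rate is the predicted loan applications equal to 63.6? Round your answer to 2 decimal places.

n = 8, Σx = 44, Σy = 396, Σxy = 1795, Σx² = 284
Sxx = Σx² − (Σx)²/n = 284 − 242 = 42
Sxy = Σxy − (Σx)(Σy)/n = 1795 − 2178 = -383
b = Sxy/Sxx = -383/42 = -9.119048
a = ȳ − b·x̄ = 49.5 − (-9.119048)·5.5 = 99.654762
Set a + b·x = 63.6: x = (63.6 − 99.654762) / (-9.119048) = 3.953786

3.95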